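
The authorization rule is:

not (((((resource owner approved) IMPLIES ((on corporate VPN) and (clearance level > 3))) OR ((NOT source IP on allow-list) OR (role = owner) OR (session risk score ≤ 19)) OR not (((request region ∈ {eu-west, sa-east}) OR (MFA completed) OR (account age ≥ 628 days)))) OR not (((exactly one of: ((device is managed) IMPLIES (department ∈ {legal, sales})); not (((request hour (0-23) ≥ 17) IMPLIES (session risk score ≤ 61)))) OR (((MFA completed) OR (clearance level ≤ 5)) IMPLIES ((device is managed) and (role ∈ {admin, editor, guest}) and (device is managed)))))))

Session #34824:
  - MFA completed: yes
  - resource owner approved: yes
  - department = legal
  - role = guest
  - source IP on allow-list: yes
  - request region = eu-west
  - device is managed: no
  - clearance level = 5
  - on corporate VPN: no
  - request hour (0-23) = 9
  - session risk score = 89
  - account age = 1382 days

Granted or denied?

Granted

Atomic conditions:
  resource owner approved: yes → true
  on corporate VPN: no → false
  clearance level > 3: 5 > 3 is true
  NOT source IP on allow-list: yes → false
  role = owner: guest == owner is false
  session risk score ≤ 19: 89 ≤ 19 is false
  request region ∈ {eu-west, sa-east}: eu-west is in the set → true
  MFA completed: yes → true
  account age ≥ 628 days: 1382 ≥ 628 is true
  device is managed: no → false
  department ∈ {legal, sales}: legal is in the set → true
  request hour (0-23) ≥ 17: 9 ≥ 17 is false
  session risk score ≤ 61: 89 ≤ 61 is false
  clearance level ≤ 5: 5 ≤ 5 is true
  role ∈ {admin, editor, guest}: guest is in the set → true
Combine:
[1.1.1.2] false AND true = false
[1.1.1] true → false = false
[1.1.2] false OR false OR false = false
[1.1.3.1] true OR true OR true = true
[1.1.3] NOT true = false
[1.1] false OR false OR false = false
[1.2.1.1.1] false → true (antecedent false ⇒ implication holds) = true
[1.2.1.1.2.1] false → false (antecedent false ⇒ implication holds) = true
[1.2.1.1.2] NOT true = false
[1.2.1.1] exactly-one(true, false) = true
[1.2.1.2.1] true OR true = true
[1.2.1.2.2] false AND true AND false = false
[1.2.1.2] true → false = false
[1.2.1] true OR false = true
[1.2] NOT true = false
[1] false OR false = false
[root] NOT false = true
Overall: true → granted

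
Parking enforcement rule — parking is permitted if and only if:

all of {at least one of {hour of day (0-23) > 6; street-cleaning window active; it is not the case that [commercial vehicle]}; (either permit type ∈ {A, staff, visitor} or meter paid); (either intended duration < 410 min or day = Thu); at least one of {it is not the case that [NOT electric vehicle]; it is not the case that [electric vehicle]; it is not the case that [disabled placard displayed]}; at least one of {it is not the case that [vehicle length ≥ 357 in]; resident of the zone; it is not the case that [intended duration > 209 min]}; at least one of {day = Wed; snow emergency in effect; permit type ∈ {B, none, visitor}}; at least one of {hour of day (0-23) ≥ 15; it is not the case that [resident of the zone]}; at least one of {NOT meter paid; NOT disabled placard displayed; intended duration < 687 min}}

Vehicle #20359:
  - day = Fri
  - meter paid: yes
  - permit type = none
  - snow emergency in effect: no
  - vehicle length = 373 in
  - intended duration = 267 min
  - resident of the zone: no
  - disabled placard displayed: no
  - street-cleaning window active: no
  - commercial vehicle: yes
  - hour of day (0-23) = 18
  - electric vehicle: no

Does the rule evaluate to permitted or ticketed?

Ticketed

Atomic conditions:
  hour of day (0-23) > 6: 18 > 6 is true
  street-cleaning window active: no → false
  commercial vehicle: yes → true
  permit type ∈ {A, staff, visitor}: none is not in the set → false
  meter paid: yes → true
  intended duration < 410 min: 267 < 410 is true
  day = Thu: Fri == Thu is false
  NOT electric vehicle: no → true
  electric vehicle: no → false
  disabled placard displayed: no → false
  vehicle length ≥ 357 in: 373 ≥ 357 is true
  resident of the zone: no → false
  intended duration > 209 min: 267 > 209 is true
  day = Wed: Fri == Wed is false
  snow emergency in effect: no → false
  permit type ∈ {B, none, visitor}: none is in the set → true
  hour of day (0-23) ≥ 15: 18 ≥ 15 is true
  NOT meter paid: yes → false
  NOT disabled placard displayed: no → true
  intended duration < 687 min: 267 < 687 is true
Combine:
[1.3] NOT true = false
[1] true OR false OR false = true
[2] false OR true = true
[3] true OR false = true
[4.1] NOT true = false
[4.2] NOT false = true
[4.3] NOT false = true
[4] false OR true OR true = true
[5.1] NOT true = false
[5.3] NOT true = false
[5] false OR false OR false = false
[6] false OR false OR true = true
[7.2] NOT false = true
[7] true OR true = true
[8] false OR true OR true = true
[root] true AND true AND true AND true AND false AND true AND true AND true = false
Overall: false → ticketed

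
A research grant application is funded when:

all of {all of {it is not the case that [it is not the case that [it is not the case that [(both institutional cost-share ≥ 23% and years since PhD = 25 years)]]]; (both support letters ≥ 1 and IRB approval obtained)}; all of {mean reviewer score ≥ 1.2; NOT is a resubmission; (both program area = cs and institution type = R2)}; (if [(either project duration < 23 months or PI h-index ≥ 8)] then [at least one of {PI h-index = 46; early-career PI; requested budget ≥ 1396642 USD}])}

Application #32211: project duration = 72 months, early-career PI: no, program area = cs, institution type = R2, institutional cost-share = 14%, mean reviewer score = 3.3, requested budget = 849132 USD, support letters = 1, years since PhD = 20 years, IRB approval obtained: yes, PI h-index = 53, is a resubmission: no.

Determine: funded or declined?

Atomic conditions:
  institutional cost-share ≥ 23%: 14 ≥ 23 is false
  years since PhD = 25 years: 20 == 25 is false
  support letters ≥ 1: 1 ≥ 1 is true
  IRB approval obtained: yes → true
  mean reviewer score ≥ 1.2: 3.3 ≥ 1.2 is true
  NOT is a resubmission: no → true
  program area = cs: cs == cs is true
  institution type = R2: R2 == R2 is true
  project duration < 23 months: 72 < 23 is false
  PI h-index ≥ 8: 53 ≥ 8 is true
  PI h-index = 46: 53 == 46 is false
  early-career PI: no → false
  requested budget ≥ 1396642 USD: 849132 ≥ 1396642 is false
Combine:
[1.1.1.1.1] false AND false = false
[1.1.1.1] NOT false = true
[1.1.1] NOT true = false
[1.1] NOT false = true
[1.2] true AND true = true
[1] true AND true = true
[2.3] true AND true = true
[2] true AND true AND true = true
[3.1] false OR true = true
[3.2] false OR false OR false = false
[3] true → false = false
[root] true AND true AND false = false
Overall: false → declined

Declined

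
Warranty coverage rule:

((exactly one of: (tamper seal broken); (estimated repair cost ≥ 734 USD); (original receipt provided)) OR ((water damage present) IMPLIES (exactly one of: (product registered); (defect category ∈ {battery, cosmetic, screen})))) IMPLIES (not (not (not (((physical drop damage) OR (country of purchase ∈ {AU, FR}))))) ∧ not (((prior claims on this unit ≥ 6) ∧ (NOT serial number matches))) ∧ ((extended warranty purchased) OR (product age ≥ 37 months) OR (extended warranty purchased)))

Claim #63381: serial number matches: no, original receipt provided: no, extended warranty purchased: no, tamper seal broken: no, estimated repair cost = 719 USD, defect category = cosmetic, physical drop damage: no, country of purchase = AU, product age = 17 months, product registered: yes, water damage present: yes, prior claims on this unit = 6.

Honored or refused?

Atomic conditions:
  tamper seal broken: no → false
  estimated repair cost ≥ 734 USD: 719 ≥ 734 is false
  original receipt provided: no → false
  water damage present: yes → true
  product registered: yes → true
  defect category ∈ {battery, cosmetic, screen}: cosmetic is in the set → true
  physical drop damage: no → false
  country of purchase ∈ {AU, FR}: AU is in the set → true
  prior claims on this unit ≥ 6: 6 ≥ 6 is true
  NOT serial number matches: no → true
  extended warranty purchased: no → false
  product age ≥ 37 months: 17 ≥ 37 is false
Combine:
[1.1] exactly-one(false, false, false) = false
[1.2.2] exactly-one(true, true) = false
[1.2] true → false = false
[1] false OR false = false
[2.1.1.1.1] false OR true = true
[2.1.1.1] NOT true = false
[2.1.1] NOT false = true
[2.1] NOT true = false
[2.2.1] true AND true = true
[2.2] NOT true = false
[2.3] false OR false OR false = false
[2] false AND false AND false = false
[root] false → false (antecedent false ⇒ implication holds) = true
Overall: true → honored

Honored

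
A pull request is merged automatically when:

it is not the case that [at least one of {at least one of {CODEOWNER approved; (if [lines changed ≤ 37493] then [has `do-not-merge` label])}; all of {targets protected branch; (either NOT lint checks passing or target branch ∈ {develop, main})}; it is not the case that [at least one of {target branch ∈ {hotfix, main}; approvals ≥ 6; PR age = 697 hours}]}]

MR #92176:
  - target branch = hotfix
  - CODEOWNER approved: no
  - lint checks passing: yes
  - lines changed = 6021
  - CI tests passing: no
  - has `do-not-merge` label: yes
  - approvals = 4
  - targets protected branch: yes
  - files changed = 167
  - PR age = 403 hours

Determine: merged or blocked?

Atomic conditions:
  CODEOWNER approved: no → false
  lines changed ≤ 37493: 6021 ≤ 37493 is true
  has `do-not-merge` label: yes → true
  targets protected branch: yes → true
  NOT lint checks passing: yes → false
  target branch ∈ {develop, main}: hotfix is not in the set → false
  target branch ∈ {hotfix, main}: hotfix is in the set → true
  approvals ≥ 6: 4 ≥ 6 is false
  PR age = 697 hours: 403 == 697 is false
Combine:
[1.1.2] true → true = true
[1.1] false OR true = true
[1.2.2] false OR false = false
[1.2] true AND false = false
[1.3.1] true OR false OR false = true
[1.3] NOT true = false
[1] true OR false OR false = true
[root] NOT true = false
Overall: false → blocked

Blocked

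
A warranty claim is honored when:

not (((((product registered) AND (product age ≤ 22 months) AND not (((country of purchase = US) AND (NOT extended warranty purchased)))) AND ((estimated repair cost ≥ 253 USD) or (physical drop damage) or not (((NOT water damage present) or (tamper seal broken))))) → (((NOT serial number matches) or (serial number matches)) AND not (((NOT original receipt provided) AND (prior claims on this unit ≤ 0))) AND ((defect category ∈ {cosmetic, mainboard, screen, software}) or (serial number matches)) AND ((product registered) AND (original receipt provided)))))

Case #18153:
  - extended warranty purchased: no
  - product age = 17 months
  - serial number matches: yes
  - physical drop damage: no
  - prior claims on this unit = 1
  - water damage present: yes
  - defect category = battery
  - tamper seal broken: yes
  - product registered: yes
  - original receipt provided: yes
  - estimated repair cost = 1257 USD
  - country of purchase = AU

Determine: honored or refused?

Refused

Atomic conditions:
  product registered: yes → true
  product age ≤ 22 months: 17 ≤ 22 is true
  country of purchase = US: AU == US is false
  NOT extended warranty purchased: no → true
  estimated repair cost ≥ 253 USD: 1257 ≥ 253 is true
  physical drop damage: no → false
  NOT water damage present: yes → false
  tamper seal broken: yes → true
  NOT serial number matches: yes → false
  serial number matches: yes → true
  NOT original receipt provided: yes → false
  prior claims on this unit ≤ 0: 1 ≤ 0 is false
  defect category ∈ {cosmetic, mainboard, screen, software}: battery is not in the set → false
  original receipt provided: yes → true
Combine:
[1.1.1.3.1] false AND true = false
[1.1.1.3] NOT false = true
[1.1.1] true AND true AND true = true
[1.1.2.3.1] false OR true = true
[1.1.2.3] NOT true = false
[1.1.2] true OR false OR false = true
[1.1] true AND true = true
[1.2.1] false OR true = true
[1.2.2.1] false AND false = false
[1.2.2] NOT false = true
[1.2.3] false OR true = true
[1.2.4] true AND true = true
[1.2] true AND true AND true AND true = true
[1] true → true = true
[root] NOT true = false
Overall: false → refused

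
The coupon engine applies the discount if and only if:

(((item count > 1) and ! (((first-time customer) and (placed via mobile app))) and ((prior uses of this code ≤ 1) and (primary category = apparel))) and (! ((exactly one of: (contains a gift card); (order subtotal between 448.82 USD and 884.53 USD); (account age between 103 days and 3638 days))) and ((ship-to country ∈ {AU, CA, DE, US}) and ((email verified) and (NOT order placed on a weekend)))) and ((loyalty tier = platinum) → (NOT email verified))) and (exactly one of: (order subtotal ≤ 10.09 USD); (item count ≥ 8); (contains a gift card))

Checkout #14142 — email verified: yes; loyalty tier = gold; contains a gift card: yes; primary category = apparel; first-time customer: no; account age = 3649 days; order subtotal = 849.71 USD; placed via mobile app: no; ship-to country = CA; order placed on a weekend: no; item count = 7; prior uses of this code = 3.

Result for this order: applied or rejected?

Rejected

Atomic conditions:
  item count > 1: 7 > 1 is true
  first-time customer: no → false
  placed via mobile app: no → false
  prior uses of this code ≤ 1: 3 ≤ 1 is false
  primary category = apparel: apparel == apparel is true
  contains a gift card: yes → true
  order subtotal between 448.82 USD and 884.53 USD: 849.71 in [448.82, 884.53] is true
  account age between 103 days and 3638 days: 3649 in [103, 3638] is false
  ship-to country ∈ {AU, CA, DE, US}: CA is in the set → true
  email verified: yes → true
  NOT order placed on a weekend: no → true
  loyalty tier = platinum: gold == platinum is false
  NOT email verified: yes → false
  order subtotal ≤ 10.09 USD: 849.71 ≤ 10.09 is false
  item count ≥ 8: 7 ≥ 8 is false
Combine:
[1.1.2.1] false AND false = false
[1.1.2] NOT false = true
[1.1.3] false AND true = false
[1.1] true AND true AND false = false
[1.2.1.1] exactly-one(true, true, false) = false
[1.2.1] NOT false = true
[1.2.2.2] true AND true = true
[1.2.2] true AND true = true
[1.2] true AND true = true
[1.3] false → false (antecedent false ⇒ implication holds) = true
[1] false AND true AND true = false
[2] exactly-one(false, false, true) = true
[root] false AND true = false
Overall: false → rejected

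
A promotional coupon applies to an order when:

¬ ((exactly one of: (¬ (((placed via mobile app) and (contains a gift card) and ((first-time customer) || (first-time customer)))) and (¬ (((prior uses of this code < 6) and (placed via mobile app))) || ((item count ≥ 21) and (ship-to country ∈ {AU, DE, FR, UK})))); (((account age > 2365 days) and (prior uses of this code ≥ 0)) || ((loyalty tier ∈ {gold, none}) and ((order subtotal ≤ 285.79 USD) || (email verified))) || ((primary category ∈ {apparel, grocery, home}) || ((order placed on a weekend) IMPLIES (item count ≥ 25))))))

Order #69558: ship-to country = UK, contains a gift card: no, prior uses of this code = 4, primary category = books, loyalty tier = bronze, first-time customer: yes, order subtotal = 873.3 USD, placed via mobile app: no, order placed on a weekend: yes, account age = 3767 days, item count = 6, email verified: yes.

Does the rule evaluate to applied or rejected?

Applied

Atomic conditions:
  placed via mobile app: no → false
  contains a gift card: no → false
  first-time customer: yes → true
  prior uses of this code < 6: 4 < 6 is true
  item count ≥ 21: 6 ≥ 21 is false
  ship-to country ∈ {AU, DE, FR, UK}: UK is in the set → true
  account age > 2365 days: 3767 > 2365 is true
  prior uses of this code ≥ 0: 4 ≥ 0 is true
  loyalty tier ∈ {gold, none}: bronze is not in the set → false
  order subtotal ≤ 285.79 USD: 873.3 ≤ 285.79 is false
  email verified: yes → true
  primary category ∈ {apparel, grocery, home}: books is not in the set → false
  order placed on a weekend: yes → true
  item count ≥ 25: 6 ≥ 25 is false
Combine:
[1.1.1.1.3] true OR true = true
[1.1.1.1] false AND false AND true = false
[1.1.1] NOT false = true
[1.1.2.1.1] true AND false = false
[1.1.2.1] NOT false = true
[1.1.2.2] false AND true = false
[1.1.2] true OR false = true
[1.1] true AND true = true
[1.2.1] true AND true = true
[1.2.2.2] false OR true = true
[1.2.2] false AND true = false
[1.2.3.2] true → false = false
[1.2.3] false OR false = false
[1.2] true OR false OR false = true
[1] exactly-one(true, true) = false
[root] NOT false = true
Overall: true → applied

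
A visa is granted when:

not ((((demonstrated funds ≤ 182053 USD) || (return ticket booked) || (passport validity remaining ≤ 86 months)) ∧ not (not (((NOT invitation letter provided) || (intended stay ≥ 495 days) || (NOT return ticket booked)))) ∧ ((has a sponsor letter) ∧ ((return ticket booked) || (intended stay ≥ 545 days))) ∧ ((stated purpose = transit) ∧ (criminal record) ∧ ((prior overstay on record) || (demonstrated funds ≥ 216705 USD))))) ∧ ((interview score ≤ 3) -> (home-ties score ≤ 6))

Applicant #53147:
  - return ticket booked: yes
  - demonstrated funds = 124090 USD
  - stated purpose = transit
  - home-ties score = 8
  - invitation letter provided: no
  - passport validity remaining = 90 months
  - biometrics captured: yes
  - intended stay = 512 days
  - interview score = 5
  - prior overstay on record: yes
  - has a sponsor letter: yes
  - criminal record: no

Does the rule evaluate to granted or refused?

Atomic conditions:
  demonstrated funds ≤ 182053 USD: 124090 ≤ 182053 is true
  return ticket booked: yes → true
  passport validity remaining ≤ 86 months: 90 ≤ 86 is false
  NOT invitation letter provided: no → true
  intended stay ≥ 495 days: 512 ≥ 495 is true
  NOT return ticket booked: yes → false
  has a sponsor letter: yes → true
  intended stay ≥ 545 days: 512 ≥ 545 is false
  stated purpose = transit: transit == transit is true
  criminal record: no → false
  prior overstay on record: yes → true
  demonstrated funds ≥ 216705 USD: 124090 ≥ 216705 is false
  interview score ≤ 3: 5 ≤ 3 is false
  home-ties score ≤ 6: 8 ≤ 6 is false
Combine:
[1.1.1] true OR true OR false = true
[1.1.2.1.1] true OR true OR false = true
[1.1.2.1] NOT true = false
[1.1.2] NOT false = true
[1.1.3.2] true OR false = true
[1.1.3] true AND true = true
[1.1.4.3] true OR false = true
[1.1.4] true AND false AND true = false
[1.1] true AND true AND true AND false = false
[1] NOT false = true
[2] false → false (antecedent false ⇒ implication holds) = true
[root] true AND true = true
Overall: true → granted

Granted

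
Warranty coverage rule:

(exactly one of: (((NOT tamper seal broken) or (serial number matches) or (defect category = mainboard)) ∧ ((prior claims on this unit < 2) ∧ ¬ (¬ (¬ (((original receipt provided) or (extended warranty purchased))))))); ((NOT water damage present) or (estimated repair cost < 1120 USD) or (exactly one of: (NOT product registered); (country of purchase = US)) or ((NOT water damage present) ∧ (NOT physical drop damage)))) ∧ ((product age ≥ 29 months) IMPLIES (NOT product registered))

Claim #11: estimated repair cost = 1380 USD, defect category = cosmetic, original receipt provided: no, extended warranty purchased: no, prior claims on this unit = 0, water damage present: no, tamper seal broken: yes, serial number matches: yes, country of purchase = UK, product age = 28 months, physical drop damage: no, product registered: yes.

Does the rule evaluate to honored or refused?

Atomic conditions:
  NOT tamper seal broken: yes → false
  serial number matches: yes → true
  defect category = mainboard: cosmetic == mainboard is false
  prior claims on this unit < 2: 0 < 2 is true
  original receipt provided: no → false
  extended warranty purchased: no → false
  NOT water damage present: no → true
  estimated repair cost < 1120 USD: 1380 < 1120 is false
  NOT product registered: yes → false
  country of purchase = US: UK == US is false
  NOT physical drop damage: no → true
  product age ≥ 29 months: 28 ≥ 29 is false
Combine:
[1.1.1] false OR true OR false = true
[1.1.2.2.1.1.1] false OR false = false
[1.1.2.2.1.1] NOT false = true
[1.1.2.2.1] NOT true = false
[1.1.2.2] NOT false = true
[1.1.2] true AND true = true
[1.1] true AND true = true
[1.2.3] exactly-one(false, false) = false
[1.2.4] true AND true = true
[1.2] true OR false OR false OR true = true
[1] exactly-one(true, true) = false
[2] false → false (antecedent false ⇒ implication holds) = true
[root] false AND true = false
Overall: false → refused

Refused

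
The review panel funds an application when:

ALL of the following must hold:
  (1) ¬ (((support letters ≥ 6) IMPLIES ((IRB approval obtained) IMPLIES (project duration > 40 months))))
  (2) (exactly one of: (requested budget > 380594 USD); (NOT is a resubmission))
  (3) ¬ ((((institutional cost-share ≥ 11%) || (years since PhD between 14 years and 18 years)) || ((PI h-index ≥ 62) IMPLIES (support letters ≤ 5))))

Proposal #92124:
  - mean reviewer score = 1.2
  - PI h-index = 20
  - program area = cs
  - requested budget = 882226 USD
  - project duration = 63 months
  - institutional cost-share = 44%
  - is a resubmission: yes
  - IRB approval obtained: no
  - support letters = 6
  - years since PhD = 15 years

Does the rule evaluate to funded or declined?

Declined

Atomic conditions:
  support letters ≥ 6: 6 ≥ 6 is true
  IRB approval obtained: no → false
  project duration > 40 months: 63 > 40 is true
  requested budget > 380594 USD: 882226 > 380594 is true
  NOT is a resubmission: yes → false
  institutional cost-share ≥ 11%: 44 ≥ 11 is true
  years since PhD between 14 years and 18 years: 15 in [14, 18] is true
  PI h-index ≥ 62: 20 ≥ 62 is false
  support letters ≤ 5: 6 ≤ 5 is false
Combine:
[1.1.2] false → true (antecedent false ⇒ implication holds) = true
[1.1] true → true = true
[1] NOT true = false
[2] exactly-one(true, false) = true
[3.1.1] true OR true = true
[3.1.2] false → false (antecedent false ⇒ implication holds) = true
[3.1] true OR true = true
[3] NOT true = false
[root] false AND true AND false = false
Overall: false → declined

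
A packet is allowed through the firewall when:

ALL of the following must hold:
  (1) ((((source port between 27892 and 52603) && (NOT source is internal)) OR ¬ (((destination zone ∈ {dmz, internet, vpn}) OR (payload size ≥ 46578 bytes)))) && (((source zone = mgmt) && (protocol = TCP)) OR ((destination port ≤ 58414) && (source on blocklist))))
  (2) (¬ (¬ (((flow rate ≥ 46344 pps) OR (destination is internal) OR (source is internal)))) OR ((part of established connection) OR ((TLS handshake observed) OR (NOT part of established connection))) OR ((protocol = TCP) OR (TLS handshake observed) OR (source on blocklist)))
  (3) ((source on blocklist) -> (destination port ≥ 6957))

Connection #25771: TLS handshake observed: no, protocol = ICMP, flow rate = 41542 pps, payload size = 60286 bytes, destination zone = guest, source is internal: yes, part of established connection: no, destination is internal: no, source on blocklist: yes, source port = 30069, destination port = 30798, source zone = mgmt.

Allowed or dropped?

Atomic conditions:
  source port between 27892 and 52603: 30069 in [27892, 52603] is true
  NOT source is internal: yes → false
  destination zone ∈ {dmz, internet, vpn}: guest is not in the set → false
  payload size ≥ 46578 bytes: 60286 ≥ 46578 is true
  source zone = mgmt: mgmt == mgmt is true
  protocol = TCP: ICMP == TCP is false
  destination port ≤ 58414: 30798 ≤ 58414 is true
  source on blocklist: yes → true
  flow rate ≥ 46344 pps: 41542 ≥ 46344 is false
  destination is internal: no → false
  source is internal: yes → true
  part of established connection: no → false
  TLS handshake observed: no → false
  NOT part of established connection: no → true
  destination port ≥ 6957: 30798 ≥ 6957 is true
Combine:
[1.1.1] true AND false = false
[1.1.2.1] false OR true = true
[1.1.2] NOT true = false
[1.1] false OR false = false
[1.2.1] true AND false = false
[1.2.2] true AND true = true
[1.2] false OR true = true
[1] false AND true = false
[2.1.1.1] false OR false OR true = true
[2.1.1] NOT true = false
[2.1] NOT false = true
[2.2.2] false OR true = true
[2.2] false OR true = true
[2.3] false OR false OR true = true
[2] true OR true OR true = true
[3] true → true = true
[root] false AND true AND true = false
Overall: false → dropped

Dropped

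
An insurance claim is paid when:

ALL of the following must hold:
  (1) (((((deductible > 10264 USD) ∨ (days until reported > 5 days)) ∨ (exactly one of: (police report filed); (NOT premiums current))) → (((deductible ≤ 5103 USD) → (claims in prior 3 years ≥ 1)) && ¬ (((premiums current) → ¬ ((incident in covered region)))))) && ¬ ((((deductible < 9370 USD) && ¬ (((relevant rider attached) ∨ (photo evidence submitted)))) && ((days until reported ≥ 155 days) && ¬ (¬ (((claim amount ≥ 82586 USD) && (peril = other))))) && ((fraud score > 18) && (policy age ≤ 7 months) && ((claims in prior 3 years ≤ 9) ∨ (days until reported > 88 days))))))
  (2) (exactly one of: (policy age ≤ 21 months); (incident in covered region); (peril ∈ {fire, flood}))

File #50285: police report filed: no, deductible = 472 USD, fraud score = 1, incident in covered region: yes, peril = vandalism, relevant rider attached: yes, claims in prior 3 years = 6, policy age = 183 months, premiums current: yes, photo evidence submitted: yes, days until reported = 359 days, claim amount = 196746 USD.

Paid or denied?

Paid

Atomic conditions:
  deductible > 10264 USD: 472 > 10264 is false
  days until reported > 5 days: 359 > 5 is true
  police report filed: no → false
  NOT premiums current: yes → false
  deductible ≤ 5103 USD: 472 ≤ 5103 is true
  claims in prior 3 years ≥ 1: 6 ≥ 1 is true
  premiums current: yes → true
  incident in covered region: yes → true
  deductible < 9370 USD: 472 < 9370 is true
  relevant rider attached: yes → true
  photo evidence submitted: yes → true
  days until reported ≥ 155 days: 359 ≥ 155 is true
  claim amount ≥ 82586 USD: 196746 ≥ 82586 is true
  peril = other: vandalism == other is false
  fraud score > 18: 1 > 18 is false
  policy age ≤ 7 months: 183 ≤ 7 is false
  claims in prior 3 years ≤ 9: 6 ≤ 9 is true
  days until reported > 88 days: 359 > 88 is true
  policy age ≤ 21 months: 183 ≤ 21 is false
  peril ∈ {fire, flood}: vandalism is not in the set → false
Combine:
[1.1.1.1] false OR true = true
[1.1.1.2] exactly-one(false, false) = false
[1.1.1] true OR false = true
[1.1.2.1] true → true = true
[1.1.2.2.1.2] NOT true = false
[1.1.2.2.1] true → false = false
[1.1.2.2] NOT false = true
[1.1.2] true AND true = true
[1.1] true → true = true
[1.2.1.1.2.1] true OR true = true
[1.2.1.1.2] NOT true = false
[1.2.1.1] true AND false = false
[1.2.1.2.2.1.1] true AND false = false
[1.2.1.2.2.1] NOT false = true
[1.2.1.2.2] NOT true = false
[1.2.1.2] true AND false = false
[1.2.1.3.3] true OR true = true
[1.2.1.3] false AND false AND true = false
[1.2.1] false AND false AND false = false
[1.2] NOT false = true
[1] true AND true = true
[2] exactly-one(false, true, false) = true
[root] true AND true = true
Overall: true → paid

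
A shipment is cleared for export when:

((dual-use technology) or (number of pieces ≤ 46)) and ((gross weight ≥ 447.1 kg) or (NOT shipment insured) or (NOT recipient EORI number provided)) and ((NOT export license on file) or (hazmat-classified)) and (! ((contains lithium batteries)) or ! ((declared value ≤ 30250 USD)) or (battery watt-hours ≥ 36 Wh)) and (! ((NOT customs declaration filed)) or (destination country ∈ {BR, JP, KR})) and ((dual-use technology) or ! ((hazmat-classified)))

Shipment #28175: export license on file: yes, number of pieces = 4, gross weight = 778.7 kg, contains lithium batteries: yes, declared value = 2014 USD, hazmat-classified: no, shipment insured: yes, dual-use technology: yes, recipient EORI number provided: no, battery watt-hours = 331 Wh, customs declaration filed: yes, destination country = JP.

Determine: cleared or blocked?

Blocked

Atomic conditions:
  dual-use technology: yes → true
  number of pieces ≤ 46: 4 ≤ 46 is true
  gross weight ≥ 447.1 kg: 778.7 ≥ 447.1 is true
  NOT shipment insured: yes → false
  NOT recipient EORI number provided: no → true
  NOT export license on file: yes → false
  hazmat-classified: no → false
  contains lithium batteries: yes → true
  declared value ≤ 30250 USD: 2014 ≤ 30250 is true
  battery watt-hours ≥ 36 Wh: 331 ≥ 36 is true
  NOT customs declaration filed: yes → false
  destination country ∈ {BR, JP, KR}: JP is in the set → true
Combine:
[1] true OR true = true
[2] true OR false OR true = true
[3] false OR false = false
[4.1] NOT true = false
[4.2] NOT true = false
[4] false OR false OR true = true
[5.1] NOT false = true
[5] true OR true = true
[6.2] NOT false = true
[6] true OR true = true
[root] true AND true AND false AND true AND true AND true = false
Overall: false → blocked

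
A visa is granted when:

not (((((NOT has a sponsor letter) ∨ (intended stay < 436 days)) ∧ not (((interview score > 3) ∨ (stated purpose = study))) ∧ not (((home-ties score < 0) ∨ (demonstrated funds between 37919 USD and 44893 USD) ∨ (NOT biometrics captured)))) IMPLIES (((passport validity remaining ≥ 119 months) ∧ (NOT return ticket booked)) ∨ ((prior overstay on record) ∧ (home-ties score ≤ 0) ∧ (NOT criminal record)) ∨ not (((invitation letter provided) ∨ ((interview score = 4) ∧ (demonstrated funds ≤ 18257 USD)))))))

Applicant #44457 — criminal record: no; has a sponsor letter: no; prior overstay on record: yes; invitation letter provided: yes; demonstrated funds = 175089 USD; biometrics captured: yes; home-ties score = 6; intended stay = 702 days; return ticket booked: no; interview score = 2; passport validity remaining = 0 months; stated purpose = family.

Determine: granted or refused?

Atomic conditions:
  NOT has a sponsor letter: no → true
  intended stay < 436 days: 702 < 436 is false
  interview score > 3: 2 > 3 is false
  stated purpose = study: family == study is false
  home-ties score < 0: 6 < 0 is false
  demonstrated funds between 37919 USD and 44893 USD: 175089 in [37919, 44893] is false
  NOT biometrics captured: yes → false
  passport validity remaining ≥ 119 months: 0 ≥ 119 is false
  NOT return ticket booked: no → true
  prior overstay on record: yes → true
  home-ties score ≤ 0: 6 ≤ 0 is false
  NOT criminal record: no → true
  invitation letter provided: yes → true
  interview score = 4: 2 == 4 is false
  demonstrated funds ≤ 18257 USD: 175089 ≤ 18257 is false
Combine:
[1.1.1] true OR false = true
[1.1.2.1] false OR false = false
[1.1.2] NOT false = true
[1.1.3.1] false OR false OR false = false
[1.1.3] NOT false = true
[1.1] true AND true AND true = true
[1.2.1] false AND true = false
[1.2.2] true AND false AND true = false
[1.2.3.1.2] false AND false = false
[1.2.3.1] true OR false = true
[1.2.3] NOT true = false
[1.2] false OR false OR false = false
[1] true → false = false
[root] NOT false = true
Overall: true → granted

Granted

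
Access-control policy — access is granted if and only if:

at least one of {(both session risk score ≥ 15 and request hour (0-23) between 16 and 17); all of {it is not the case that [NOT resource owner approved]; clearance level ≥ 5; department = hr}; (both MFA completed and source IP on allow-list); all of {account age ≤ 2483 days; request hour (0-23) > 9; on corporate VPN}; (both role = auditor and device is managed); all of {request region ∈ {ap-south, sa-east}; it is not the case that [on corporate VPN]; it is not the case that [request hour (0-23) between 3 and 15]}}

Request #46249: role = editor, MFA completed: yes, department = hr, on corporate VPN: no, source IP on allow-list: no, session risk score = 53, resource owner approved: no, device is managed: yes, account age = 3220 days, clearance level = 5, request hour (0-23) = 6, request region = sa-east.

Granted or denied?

Atomic conditions:
  session risk score ≥ 15: 53 ≥ 15 is true
  request hour (0-23) between 16 and 17: 6 in [16, 17] is false
  NOT resource owner approved: no → true
  clearance level ≥ 5: 5 ≥ 5 is true
  department = hr: hr == hr is true
  MFA completed: yes → true
  source IP on allow-list: no → false
  account age ≤ 2483 days: 3220 ≤ 2483 is false
  request hour (0-23) > 9: 6 > 9 is false
  on corporate VPN: no → false
  role = auditor: editor == auditor is false
  device is managed: yes → true
  request region ∈ {ap-south, sa-east}: sa-east is in the set → true
  request hour (0-23) between 3 and 15: 6 in [3, 15] is true
Combine:
[1] true AND false = false
[2.1] NOT true = false
[2] false AND true AND true = false
[3] true AND false = false
[4] false AND false AND false = false
[5] false AND true = false
[6.2] NOT false = true
[6.3] NOT true = false
[6] true AND true AND false = false
[root] false OR false OR false OR false OR false OR false = false
Overall: false → denied

Denied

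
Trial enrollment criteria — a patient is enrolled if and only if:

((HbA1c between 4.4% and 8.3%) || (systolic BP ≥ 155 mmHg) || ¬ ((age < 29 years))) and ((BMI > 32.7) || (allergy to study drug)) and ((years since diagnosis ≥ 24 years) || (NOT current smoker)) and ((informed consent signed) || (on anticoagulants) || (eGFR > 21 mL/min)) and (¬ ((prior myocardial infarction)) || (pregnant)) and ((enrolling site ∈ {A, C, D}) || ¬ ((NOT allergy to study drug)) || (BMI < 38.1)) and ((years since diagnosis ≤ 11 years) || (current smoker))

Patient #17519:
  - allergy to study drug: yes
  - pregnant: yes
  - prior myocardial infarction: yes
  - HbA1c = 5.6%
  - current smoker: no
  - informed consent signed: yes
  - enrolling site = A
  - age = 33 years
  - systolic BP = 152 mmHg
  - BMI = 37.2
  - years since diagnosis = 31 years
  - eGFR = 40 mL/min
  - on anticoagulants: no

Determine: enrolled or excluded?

Excluded

Atomic conditions:
  HbA1c between 4.4% and 8.3%: 5.6 in [4.4, 8.3] is true
  systolic BP ≥ 155 mmHg: 152 ≥ 155 is false
  age < 29 years: 33 < 29 is false
  BMI > 32.7: 37.2 > 32.7 is true
  allergy to study drug: yes → true
  years since diagnosis ≥ 24 years: 31 ≥ 24 is true
  NOT current smoker: no → true
  informed consent signed: yes → true
  on anticoagulants: no → false
  eGFR > 21 mL/min: 40 > 21 is true
  prior myocardial infarction: yes → true
  pregnant: yes → true
  enrolling site ∈ {A, C, D}: A is in the set → true
  NOT allergy to study drug: yes → false
  BMI < 38.1: 37.2 < 38.1 is true
  years since diagnosis ≤ 11 years: 31 ≤ 11 is false
  current smoker: no → false
Combine:
[1.3] NOT false = true
[1] true OR false OR true = true
[2] true OR true = true
[3] true OR true = true
[4] true OR false OR true = true
[5.1] NOT true = false
[5] false OR true = true
[6.2] NOT false = true
[6] true OR true OR true = true
[7] false OR false = false
[root] true AND true AND true AND true AND true AND true AND false = false
Overall: false → excluded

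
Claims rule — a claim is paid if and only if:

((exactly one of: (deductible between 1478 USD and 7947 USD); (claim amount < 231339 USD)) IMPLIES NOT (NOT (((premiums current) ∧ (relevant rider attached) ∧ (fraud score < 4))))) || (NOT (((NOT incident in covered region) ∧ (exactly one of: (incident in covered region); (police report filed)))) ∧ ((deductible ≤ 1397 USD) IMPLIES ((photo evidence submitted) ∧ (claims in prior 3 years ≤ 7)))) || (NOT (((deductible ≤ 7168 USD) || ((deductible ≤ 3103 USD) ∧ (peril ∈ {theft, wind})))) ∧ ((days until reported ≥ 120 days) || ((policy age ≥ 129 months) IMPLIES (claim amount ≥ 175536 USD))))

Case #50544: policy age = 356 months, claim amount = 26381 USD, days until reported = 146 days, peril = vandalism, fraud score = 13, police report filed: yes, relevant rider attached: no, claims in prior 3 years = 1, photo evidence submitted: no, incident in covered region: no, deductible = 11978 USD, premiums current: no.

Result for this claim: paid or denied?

Atomic conditions:
  deductible between 1478 USD and 7947 USD: 11978 in [1478, 7947] is false
  claim amount < 231339 USD: 26381 < 231339 is true
  premiums current: no → false
  relevant rider attached: no → false
  fraud score < 4: 13 < 4 is false
  NOT incident in covered region: no → true
  incident in covered region: no → false
  police report filed: yes → true
  deductible ≤ 1397 USD: 11978 ≤ 1397 is false
  photo evidence submitted: no → false
  claims in prior 3 years ≤ 7: 1 ≤ 7 is true
  deductible ≤ 7168 USD: 11978 ≤ 7168 is false
  deductible ≤ 3103 USD: 11978 ≤ 3103 is false
  peril ∈ {theft, wind}: vandalism is not in the set → false
  days until reported ≥ 120 days: 146 ≥ 120 is true
  policy age ≥ 129 months: 356 ≥ 129 is true
  claim amount ≥ 175536 USD: 26381 ≥ 175536 is false
Combine:
[1.1] exactly-one(false, true) = true
[1.2.1.1] false AND false AND false = false
[1.2.1] NOT false = true
[1.2] NOT true = false
[1] true → false = false
[2.1.1.2] exactly-one(false, true) = true
[2.1.1] true AND true = true
[2.1] NOT true = false
[2.2.2] false AND true = false
[2.2] false → false (antecedent false ⇒ implication holds) = true
[2] false AND true = false
[3.1.1.2] false AND false = false
[3.1.1] false OR false = false
[3.1] NOT false = true
[3.2.2] true → false = false
[3.2] true OR false = true
[3] true AND true = true
[root] false OR false OR true = true
Overall: true → paid

Paid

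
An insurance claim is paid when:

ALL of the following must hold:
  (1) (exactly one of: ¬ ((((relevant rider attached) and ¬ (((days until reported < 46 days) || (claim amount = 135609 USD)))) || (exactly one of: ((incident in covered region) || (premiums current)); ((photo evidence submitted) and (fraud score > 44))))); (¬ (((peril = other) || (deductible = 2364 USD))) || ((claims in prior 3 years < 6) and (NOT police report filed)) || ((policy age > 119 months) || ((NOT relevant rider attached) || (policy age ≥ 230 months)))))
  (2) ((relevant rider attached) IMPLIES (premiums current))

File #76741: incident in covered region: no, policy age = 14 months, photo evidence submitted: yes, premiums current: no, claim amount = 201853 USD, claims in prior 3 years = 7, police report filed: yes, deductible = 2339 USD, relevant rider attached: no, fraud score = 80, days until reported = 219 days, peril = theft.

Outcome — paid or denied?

Paid

Atomic conditions:
  relevant rider attached: no → false
  days until reported < 46 days: 219 < 46 is false
  claim amount = 135609 USD: 201853 == 135609 is false
  incident in covered region: no → false
  premiums current: no → false
  photo evidence submitted: yes → true
  fraud score > 44: 80 > 44 is true
  peril = other: theft == other is false
  deductible = 2364 USD: 2339 == 2364 is false
  claims in prior 3 years < 6: 7 < 6 is false
  NOT police report filed: yes → false
  policy age > 119 months: 14 > 119 is false
  NOT relevant rider attached: no → true
  policy age ≥ 230 months: 14 ≥ 230 is false
Combine:
[1.1.1.1.2.1] false OR false = false
[1.1.1.1.2] NOT false = true
[1.1.1.1] false AND true = false
[1.1.1.2.1] false OR false = false
[1.1.1.2.2] true AND true = true
[1.1.1.2] exactly-one(false, true) = true
[1.1.1] false OR true = true
[1.1] NOT true = false
[1.2.1.1] false OR false = false
[1.2.1] NOT false = true
[1.2.2] false AND false = false
[1.2.3.2] true OR false = true
[1.2.3] false OR true = true
[1.2] true OR false OR true = true
[1] exactly-one(false, true) = true
[2] false → false (antecedent false ⇒ implication holds) = true
[root] true AND true = true
Overall: true → paid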